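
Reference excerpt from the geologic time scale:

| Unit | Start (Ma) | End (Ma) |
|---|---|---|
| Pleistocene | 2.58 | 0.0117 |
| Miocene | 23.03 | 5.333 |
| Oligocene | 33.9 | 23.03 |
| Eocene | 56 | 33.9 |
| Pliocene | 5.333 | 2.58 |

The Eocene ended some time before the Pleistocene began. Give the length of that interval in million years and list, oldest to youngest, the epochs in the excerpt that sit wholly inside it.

End of Eocene = 33.9 Ma; start of Pleistocene = 2.58 Ma.
Gap = 33.9 − 2.58 = 31.32 Myr.
Epochs wholly inside 33.9–2.58 Ma: Oligocene (33.9–23.03), Miocene (23.03–5.333), Pliocene (5.333–2.58).

31.32 million years; Oligocene, Miocene, Pliocene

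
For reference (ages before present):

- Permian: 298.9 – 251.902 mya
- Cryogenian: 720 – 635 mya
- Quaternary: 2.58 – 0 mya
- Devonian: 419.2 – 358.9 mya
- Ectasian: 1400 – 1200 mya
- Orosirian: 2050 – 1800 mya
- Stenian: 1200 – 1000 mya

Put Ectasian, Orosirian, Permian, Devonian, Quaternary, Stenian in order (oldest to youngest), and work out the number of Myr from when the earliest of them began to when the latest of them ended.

Start ages (Ma): Orosirian 2050, Ectasian 1400, Stenian 1200, Devonian 419.2, Permian 298.9, Quaternary 2.58.
Ordered oldest to youngest: Orosirian, Ectasian, Stenian, Devonian, Permian, Quaternary.
Span = 2050 − 0 = 2050 Myr.

Orosirian → Ectasian → Stenian → Devonian → Permian → Quaternary; total span 2050 Myr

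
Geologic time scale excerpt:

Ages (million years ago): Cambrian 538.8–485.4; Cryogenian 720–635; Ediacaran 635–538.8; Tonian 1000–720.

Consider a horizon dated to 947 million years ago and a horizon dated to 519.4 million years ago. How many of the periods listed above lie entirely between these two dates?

2

947 Ma sits inside the Tonian (1000–720) and 519.4 Ma inside the Cambrian (538.8–485.4); neither of those is wholly between the two dates.
The listed periods lying completely between them are Cryogenian, Ediacaran — 2 in all.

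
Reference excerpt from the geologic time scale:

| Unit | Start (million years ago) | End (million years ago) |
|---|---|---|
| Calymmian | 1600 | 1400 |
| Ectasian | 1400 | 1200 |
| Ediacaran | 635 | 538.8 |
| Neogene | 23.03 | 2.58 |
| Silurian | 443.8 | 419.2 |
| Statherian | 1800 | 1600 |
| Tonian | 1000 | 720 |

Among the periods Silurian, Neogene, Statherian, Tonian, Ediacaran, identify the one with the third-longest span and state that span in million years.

Durations: Silurian 24.6; Neogene 20.45; Statherian 200; Tonian 280; Ediacaran 96.2 Myr.
Sorted longest-first: Tonian (280), Statherian (200), Ediacaran (96.2), Silurian (24.6), Neogene (20.45).
The third longest is Ediacaran at 96.2 Myr.

Ediacaran, 96.2 million years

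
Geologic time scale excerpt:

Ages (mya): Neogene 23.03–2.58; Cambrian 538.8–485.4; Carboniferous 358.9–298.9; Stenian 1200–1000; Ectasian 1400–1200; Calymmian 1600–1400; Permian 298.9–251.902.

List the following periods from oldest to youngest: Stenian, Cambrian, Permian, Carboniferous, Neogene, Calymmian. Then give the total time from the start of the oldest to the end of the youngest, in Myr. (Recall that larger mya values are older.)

Calymmian → Stenian → Cambrian → Carboniferous → Permian → Neogene; total span 1597.42 Myr

Start ages (Ma): Calymmian 1600, Stenian 1200, Cambrian 538.8, Carboniferous 358.9, Permian 298.9, Neogene 23.03.
Ordered oldest to youngest: Calymmian, Stenian, Cambrian, Carboniferous, Permian, Neogene.
Span = 1600 − 2.58 = 1597.42 Myr.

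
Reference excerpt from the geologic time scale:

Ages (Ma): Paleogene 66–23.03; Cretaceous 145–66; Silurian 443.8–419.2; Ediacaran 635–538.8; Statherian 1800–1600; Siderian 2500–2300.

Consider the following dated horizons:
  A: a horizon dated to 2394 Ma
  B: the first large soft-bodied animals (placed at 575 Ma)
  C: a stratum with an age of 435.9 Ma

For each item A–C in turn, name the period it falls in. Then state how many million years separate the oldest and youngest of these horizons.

A — Siderian; B — Ediacaran; C — Silurian; span 1958.1 million years

Match each age against the start–end ranges in the excerpt: A = 2394 Ma → Siderian (2500–2300); B = 575 Ma → Ediacaran (635–538.8); C = 435.9 Ma → Silurian (443.8–419.2).
The largest age is 2394 Ma and the smallest is 435.9 Ma; their difference is 1958.1 Myr.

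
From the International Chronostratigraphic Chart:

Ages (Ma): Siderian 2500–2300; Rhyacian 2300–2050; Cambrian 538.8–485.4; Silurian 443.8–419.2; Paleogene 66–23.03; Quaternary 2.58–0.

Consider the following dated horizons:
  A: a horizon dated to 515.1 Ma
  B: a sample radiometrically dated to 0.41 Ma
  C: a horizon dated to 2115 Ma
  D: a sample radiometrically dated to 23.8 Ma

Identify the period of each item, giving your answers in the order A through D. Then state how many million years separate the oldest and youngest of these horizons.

A — Cambrian; B — Quaternary; C — Rhyacian; D — Paleogene; span 2114.59 million years

Match each age against the start–end ranges in the excerpt: A = 515.1 Ma → Cambrian (538.8–485.4); B = 0.41 Ma → Quaternary (2.58–0); C = 2115 Ma → Rhyacian (2300–2050); D = 23.8 Ma → Paleogene (66–23.03).
The largest age is 2115 Ma and the smallest is 0.41 Ma; their difference is 2114.59 Myr.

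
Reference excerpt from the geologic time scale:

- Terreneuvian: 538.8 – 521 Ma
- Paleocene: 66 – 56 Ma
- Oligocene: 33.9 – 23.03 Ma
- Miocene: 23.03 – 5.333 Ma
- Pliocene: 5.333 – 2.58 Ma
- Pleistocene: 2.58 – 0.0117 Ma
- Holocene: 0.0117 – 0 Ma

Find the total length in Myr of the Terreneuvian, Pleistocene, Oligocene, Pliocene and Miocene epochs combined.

51.6883 million years

Duration is start − end for each: (538.8 − 521) + (2.58 − 0.0117) + (33.9 − 23.03) + (5.333 − 2.58) + (23.03 − 5.333).
That is 17.8 + 2.5683 + 10.87 + 2.753 + 17.697, which totals 51.6883 million years.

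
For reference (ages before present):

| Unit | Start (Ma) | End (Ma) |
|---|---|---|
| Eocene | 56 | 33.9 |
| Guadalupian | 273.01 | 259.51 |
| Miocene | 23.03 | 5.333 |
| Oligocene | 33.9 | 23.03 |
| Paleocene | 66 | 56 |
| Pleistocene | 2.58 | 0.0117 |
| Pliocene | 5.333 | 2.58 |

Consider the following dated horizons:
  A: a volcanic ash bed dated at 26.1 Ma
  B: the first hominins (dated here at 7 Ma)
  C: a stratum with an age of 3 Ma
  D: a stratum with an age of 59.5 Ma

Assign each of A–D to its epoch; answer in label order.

A — Oligocene; B — Miocene; C — Pliocene; D — Paleocene

A: 26.1 Ma lies in 33.9–23.03 Ma, so Oligocene.
B: 7 Ma lies in 23.03–5.333 Ma, so Miocene.
C: 3 Ma lies in 5.333–2.58 Ma, so Pliocene.
D: 59.5 Ma lies in 66–56 Ma, so Paleocene.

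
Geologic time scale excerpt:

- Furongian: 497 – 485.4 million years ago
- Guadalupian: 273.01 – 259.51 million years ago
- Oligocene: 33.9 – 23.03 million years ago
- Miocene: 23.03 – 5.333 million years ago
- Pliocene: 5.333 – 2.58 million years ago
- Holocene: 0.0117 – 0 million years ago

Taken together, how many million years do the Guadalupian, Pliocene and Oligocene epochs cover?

Each duration: Guadalupian = 13.5; Pliocene = 2.753; Oligocene = 10.87.
Sum: 13.5 + 2.753 + 10.87 = 27.123 Myr.

27.123 million years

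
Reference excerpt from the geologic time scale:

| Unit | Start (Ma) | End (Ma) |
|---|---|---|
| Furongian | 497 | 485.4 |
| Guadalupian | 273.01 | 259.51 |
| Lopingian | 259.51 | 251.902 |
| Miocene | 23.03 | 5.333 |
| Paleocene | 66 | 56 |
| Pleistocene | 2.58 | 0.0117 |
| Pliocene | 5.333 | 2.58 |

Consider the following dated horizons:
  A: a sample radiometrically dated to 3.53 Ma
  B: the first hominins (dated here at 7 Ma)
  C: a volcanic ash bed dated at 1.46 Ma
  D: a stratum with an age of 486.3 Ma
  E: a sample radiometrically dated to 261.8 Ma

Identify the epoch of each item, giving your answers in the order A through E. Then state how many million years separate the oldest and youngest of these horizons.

A — Pliocene; B — Miocene; C — Pleistocene; D — Furongian; E — Guadalupian; span 484.84 million years

Match each age against the start–end ranges in the excerpt: A = 3.53 Ma → Pliocene (5.333–2.58); B = 7 Ma → Miocene (23.03–5.333); C = 1.46 Ma → Pleistocene (2.58–0.0117); D = 486.3 Ma → Furongian (497–485.4); E = 261.8 Ma → Guadalupian (273.01–259.51).
The largest age is 486.3 Ma and the smallest is 1.46 Ma; their difference is 484.84 Myr.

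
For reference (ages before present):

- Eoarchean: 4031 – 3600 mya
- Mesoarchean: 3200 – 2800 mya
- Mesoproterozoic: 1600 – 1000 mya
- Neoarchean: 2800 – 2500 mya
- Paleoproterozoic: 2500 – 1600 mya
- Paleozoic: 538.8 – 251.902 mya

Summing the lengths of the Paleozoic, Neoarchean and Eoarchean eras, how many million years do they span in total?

1017.898 million years

Duration is start − end for each: (538.8 − 251.902) + (2800 − 2500) + (4031 − 3600).
That is 286.898 + 300 + 431, which totals 1017.898 million years.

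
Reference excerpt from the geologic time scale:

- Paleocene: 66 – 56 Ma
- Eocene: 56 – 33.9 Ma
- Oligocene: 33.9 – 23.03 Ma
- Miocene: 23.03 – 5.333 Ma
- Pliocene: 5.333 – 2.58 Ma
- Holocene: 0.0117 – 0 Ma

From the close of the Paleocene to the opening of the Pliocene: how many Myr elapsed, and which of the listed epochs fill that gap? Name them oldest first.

50.667 million years; Eocene, Oligocene, Miocene

The Paleocene closes at 56 Ma and the Pliocene opens at 5.333 Ma, so the interval is 56 − 5.333 = 50.667 Myr.
An epoch fits inside if it starts at or after 56 Ma and ends at or before 5.333 Ma; oldest first that gives Eocene, Oligocene, Miocene.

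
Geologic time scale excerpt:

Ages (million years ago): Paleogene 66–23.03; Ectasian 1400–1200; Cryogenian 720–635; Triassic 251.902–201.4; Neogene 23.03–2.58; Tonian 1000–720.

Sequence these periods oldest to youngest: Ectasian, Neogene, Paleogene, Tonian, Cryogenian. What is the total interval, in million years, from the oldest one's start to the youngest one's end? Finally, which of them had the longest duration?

From the excerpt: Ectasian 1400–1200; Neogene 23.03–2.58; Paleogene 66–23.03; Tonian 1000–720; Cryogenian 720–635 (Ma).
Larger Ma is earlier, so the oldest is Ectasian and the youngest is Neogene; oldest to youngest: Ectasian, Tonian, Cryogenian, Paleogene, Neogene.
Oldest start 1400 minus youngest end 2.58 gives 1397.42 Myr overall.
Individual lengths (start − end): Cryogenian 85; Paleogene 42.97; Tonian 280; Neogene 20.45; Ectasian 200. The largest is Tonian at 280 Myr.

Ectasian → Tonian → Cryogenian → Paleogene → Neogene; total span 1397.42 Myr; longest is Tonian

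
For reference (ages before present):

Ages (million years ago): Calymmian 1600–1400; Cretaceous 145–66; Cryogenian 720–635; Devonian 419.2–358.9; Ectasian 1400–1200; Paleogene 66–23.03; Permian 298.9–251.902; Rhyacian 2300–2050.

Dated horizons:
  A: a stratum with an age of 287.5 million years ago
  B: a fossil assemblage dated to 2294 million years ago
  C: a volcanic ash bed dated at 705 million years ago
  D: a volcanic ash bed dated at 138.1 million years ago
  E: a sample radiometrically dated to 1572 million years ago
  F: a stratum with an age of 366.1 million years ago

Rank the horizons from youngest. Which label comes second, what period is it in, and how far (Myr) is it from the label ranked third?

A, in the Permian; 78.6 million years to F

Smaller Ma means younger, so youngest first: D 138.1 < A 287.5 < F 366.1 < C 705 < E 1572 < B 2294.
Counting 2 along gives A (287.5 Ma); the excerpt puts that inside the Permian, 298.9–251.902 Ma.
Next in line is F (366.1 Ma), and 366.1 − 287.5 = 78.6 Myr.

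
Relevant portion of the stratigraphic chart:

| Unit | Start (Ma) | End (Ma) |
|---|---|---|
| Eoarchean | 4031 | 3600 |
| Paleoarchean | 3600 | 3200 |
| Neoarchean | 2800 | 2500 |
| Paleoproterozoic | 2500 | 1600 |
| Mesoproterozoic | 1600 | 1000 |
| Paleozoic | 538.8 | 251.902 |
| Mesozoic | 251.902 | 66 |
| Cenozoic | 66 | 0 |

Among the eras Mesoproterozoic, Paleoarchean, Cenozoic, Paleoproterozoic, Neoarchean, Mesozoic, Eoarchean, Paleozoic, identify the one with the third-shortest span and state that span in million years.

Paleozoic, 286.898 million years

Start − end for each: Mesoproterozoic 1600 − 1000 = 600; Paleoarchean 3600 − 3200 = 400; Cenozoic 66 − 0 = 66; Paleoproterozoic 2500 − 1600 = 900; Neoarchean 2800 − 2500 = 300; Mesozoic 251.902 − 66 = 185.902; Eoarchean 4031 − 3600 = 431; Paleozoic 538.8 − 251.902 = 286.898.
Ranking these from shortest: Cenozoic < Mesozoic < Paleozoic < Neoarchean < Paleoarchean < Eoarchean < Mesoproterozoic < Paleoproterozoic.
Position 3 in that ranking is Paleozoic, which lasted 286.898 Myr.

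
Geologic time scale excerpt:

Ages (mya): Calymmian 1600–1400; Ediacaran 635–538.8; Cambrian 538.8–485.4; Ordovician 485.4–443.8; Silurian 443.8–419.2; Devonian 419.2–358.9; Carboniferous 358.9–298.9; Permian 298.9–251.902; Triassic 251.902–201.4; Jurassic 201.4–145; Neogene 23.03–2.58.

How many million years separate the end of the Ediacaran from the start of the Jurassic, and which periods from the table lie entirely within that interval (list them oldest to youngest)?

The Ediacaran closes at 538.8 Ma and the Jurassic opens at 201.4 Ma, so the interval is 538.8 − 201.4 = 337.4 Myr.
A period fits inside if it starts at or after 538.8 Ma and ends at or before 201.4 Ma; oldest first that gives Cambrian, Ordovician, Silurian, Devonian, Carboniferous, Permian, Triassic.

337.4 million years; Cambrian, Ordovician, Silurian, Devonian, Carboniferous, Permian, Triassic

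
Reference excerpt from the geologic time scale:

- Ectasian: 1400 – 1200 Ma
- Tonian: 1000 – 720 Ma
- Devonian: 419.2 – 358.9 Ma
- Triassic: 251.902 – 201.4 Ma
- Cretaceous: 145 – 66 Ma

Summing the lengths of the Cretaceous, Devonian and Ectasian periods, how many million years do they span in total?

339.3 million years

Duration is start − end for each: (145 − 66) + (419.2 − 358.9) + (1400 − 1200).
That is 79 + 60.3 + 200, which totals 339.3 million years.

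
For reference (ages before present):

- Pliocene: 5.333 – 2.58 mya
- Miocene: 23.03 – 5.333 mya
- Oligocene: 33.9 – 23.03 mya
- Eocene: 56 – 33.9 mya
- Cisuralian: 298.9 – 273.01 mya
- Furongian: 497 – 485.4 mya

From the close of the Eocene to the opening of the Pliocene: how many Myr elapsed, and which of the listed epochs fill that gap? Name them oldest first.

28.567 million years; Oligocene, Miocene

End of Eocene = 33.9 Ma; start of Pliocene = 5.333 Ma.
Gap = 33.9 − 5.333 = 28.567 Myr.
Epochs wholly inside 33.9–5.333 Ma: Oligocene (33.9–23.03), Miocene (23.03–5.333).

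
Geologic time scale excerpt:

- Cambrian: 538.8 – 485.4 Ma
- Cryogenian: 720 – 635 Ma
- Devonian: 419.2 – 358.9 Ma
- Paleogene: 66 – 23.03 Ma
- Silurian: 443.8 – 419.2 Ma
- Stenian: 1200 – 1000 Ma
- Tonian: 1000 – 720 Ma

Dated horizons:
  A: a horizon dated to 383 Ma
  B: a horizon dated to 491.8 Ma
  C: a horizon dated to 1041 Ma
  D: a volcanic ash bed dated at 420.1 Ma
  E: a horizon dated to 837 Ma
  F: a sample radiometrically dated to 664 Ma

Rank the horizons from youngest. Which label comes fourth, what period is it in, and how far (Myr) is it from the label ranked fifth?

Smaller Ma means younger, so youngest first: A 383 < D 420.1 < B 491.8 < F 664 < E 837 < C 1041.
Counting 4 along gives F (664 Ma); the excerpt puts that inside the Cryogenian, 720–635 Ma.
Next in line is E (837 Ma), and 837 − 664 = 173 Myr.

F, in the Cryogenian; 173 million years to E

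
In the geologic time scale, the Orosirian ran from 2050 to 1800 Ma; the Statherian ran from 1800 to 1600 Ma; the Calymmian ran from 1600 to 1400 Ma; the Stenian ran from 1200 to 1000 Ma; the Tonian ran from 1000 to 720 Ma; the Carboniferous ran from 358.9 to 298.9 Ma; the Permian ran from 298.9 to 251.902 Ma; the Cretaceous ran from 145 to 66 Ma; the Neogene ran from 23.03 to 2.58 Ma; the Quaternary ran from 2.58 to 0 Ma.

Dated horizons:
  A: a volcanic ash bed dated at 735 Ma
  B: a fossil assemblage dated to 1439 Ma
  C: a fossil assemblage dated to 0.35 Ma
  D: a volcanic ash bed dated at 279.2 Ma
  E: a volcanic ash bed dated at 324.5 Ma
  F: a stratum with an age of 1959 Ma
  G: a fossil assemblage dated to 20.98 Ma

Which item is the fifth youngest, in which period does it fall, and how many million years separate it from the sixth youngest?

Smaller Ma means younger, so youngest first: C 0.35 < G 20.98 < D 279.2 < E 324.5 < A 735 < B 1439 < F 1959.
Counting 5 along gives A (735 Ma); the excerpt puts that inside the Tonian, 1000–720 Ma.
Next in line is B (1439 Ma), and 1439 − 735 = 704 Myr.

A, in the Tonian; 704 million years to B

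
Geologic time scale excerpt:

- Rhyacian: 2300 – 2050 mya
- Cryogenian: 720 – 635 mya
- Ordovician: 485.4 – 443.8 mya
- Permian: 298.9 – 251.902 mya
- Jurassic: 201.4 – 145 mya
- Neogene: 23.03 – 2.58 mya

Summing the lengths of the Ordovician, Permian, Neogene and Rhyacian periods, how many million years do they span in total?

359.048 million years

Each duration: Ordovician = 41.6; Permian = 46.998; Neogene = 20.45; Rhyacian = 250.
Sum: 41.6 + 46.998 + 20.45 + 250 = 359.048 Myr.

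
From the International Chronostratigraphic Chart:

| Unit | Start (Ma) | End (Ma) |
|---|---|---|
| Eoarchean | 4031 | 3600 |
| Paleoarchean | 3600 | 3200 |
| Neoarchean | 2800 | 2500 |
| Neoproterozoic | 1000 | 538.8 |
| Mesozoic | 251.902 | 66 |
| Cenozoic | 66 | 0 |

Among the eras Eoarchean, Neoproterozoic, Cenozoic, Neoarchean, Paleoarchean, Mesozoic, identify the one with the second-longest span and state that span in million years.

Start − end for each: Eoarchean 4031 − 3600 = 431; Neoproterozoic 1000 − 538.8 = 461.2; Cenozoic 66 − 0 = 66; Neoarchean 2800 − 2500 = 300; Paleoarchean 3600 − 3200 = 400; Mesozoic 251.902 − 66 = 185.902.
Ranking these from longest: Neoproterozoic > Eoarchean > Paleoarchean > Neoarchean > Mesozoic > Cenozoic.
Position 2 in that ranking is Eoarchean, which lasted 431 Myr.

Eoarchean, 431 million years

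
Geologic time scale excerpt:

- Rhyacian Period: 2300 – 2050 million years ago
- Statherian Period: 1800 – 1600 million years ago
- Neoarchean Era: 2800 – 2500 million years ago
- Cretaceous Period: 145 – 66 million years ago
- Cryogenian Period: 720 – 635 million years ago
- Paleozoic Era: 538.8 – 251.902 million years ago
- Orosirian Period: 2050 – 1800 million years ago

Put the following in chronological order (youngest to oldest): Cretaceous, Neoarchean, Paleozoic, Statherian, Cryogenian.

Cretaceous, Paleozoic, Cryogenian, Statherian, Neoarchean

The oldest of these is Neoarchean (starts 2800 Ma) and the youngest is Cretaceous (ends 66 Ma).
In between, by decreasing start age: Statherian (1800), Cryogenian (720), Paleozoic (538.8).
Listing youngest first means reversing that sequence.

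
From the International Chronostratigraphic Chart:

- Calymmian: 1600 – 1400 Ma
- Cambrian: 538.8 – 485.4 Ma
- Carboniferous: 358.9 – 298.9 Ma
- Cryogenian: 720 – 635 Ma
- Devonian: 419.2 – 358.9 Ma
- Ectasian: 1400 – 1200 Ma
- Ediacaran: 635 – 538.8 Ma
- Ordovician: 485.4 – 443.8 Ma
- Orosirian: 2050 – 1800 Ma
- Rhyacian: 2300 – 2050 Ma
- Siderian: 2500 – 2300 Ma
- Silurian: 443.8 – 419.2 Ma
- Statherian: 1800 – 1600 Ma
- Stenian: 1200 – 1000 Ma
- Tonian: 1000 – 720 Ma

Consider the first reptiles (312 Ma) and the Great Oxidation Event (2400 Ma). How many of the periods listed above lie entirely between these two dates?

13

2400 Ma sits inside the Siderian (2500–2300) and 312 Ma inside the Carboniferous (358.9–298.9); neither of those is wholly between the two dates.
The listed periods lying completely between them are Rhyacian, Orosirian, Statherian, Calymmian, Ectasian, Stenian, Tonian, Cryogenian, Ediacaran, Cambrian, Ordovician, Silurian, Devonian — 13 in all.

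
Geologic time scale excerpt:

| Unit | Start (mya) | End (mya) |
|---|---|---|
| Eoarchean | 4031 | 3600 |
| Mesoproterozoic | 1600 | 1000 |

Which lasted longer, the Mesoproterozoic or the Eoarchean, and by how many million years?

Mesoproterozoic, by 169 million years

Mesoproterozoic: 1600 − 1000 = 600 Myr.
Eoarchean: 4031 − 3600 = 431 Myr.
Difference: 600 − 431 = 169 Myr, so the Mesoproterozoic was longer.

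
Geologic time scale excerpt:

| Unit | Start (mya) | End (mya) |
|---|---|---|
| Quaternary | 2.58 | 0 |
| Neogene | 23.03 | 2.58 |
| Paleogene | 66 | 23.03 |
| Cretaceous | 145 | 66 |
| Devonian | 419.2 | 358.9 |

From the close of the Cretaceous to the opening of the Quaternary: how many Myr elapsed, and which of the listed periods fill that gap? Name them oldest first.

63.42 million years; Paleogene, Neogene

End of Cretaceous = 66 Ma; start of Quaternary = 2.58 Ma.
Gap = 66 − 2.58 = 63.42 Myr.
Periods wholly inside 66–2.58 Ma: Paleogene (66–23.03), Neogene (23.03–2.58).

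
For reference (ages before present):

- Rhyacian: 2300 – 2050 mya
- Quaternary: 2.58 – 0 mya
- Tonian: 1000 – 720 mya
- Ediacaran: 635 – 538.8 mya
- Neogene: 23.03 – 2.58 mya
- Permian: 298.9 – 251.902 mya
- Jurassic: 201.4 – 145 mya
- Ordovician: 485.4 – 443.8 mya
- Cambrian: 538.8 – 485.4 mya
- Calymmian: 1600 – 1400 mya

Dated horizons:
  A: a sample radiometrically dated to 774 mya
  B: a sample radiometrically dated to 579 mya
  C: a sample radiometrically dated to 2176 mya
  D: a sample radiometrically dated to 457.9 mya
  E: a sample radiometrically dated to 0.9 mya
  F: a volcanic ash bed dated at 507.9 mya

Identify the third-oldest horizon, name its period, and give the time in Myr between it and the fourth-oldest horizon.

B, in the Ediacaran; 71.1 million years to F

Sorted oldest-first by Ma: C (2176), A (774), B (579), F (507.9), D (457.9), E (0.9).
The third oldest is B at 579 Ma, which lies in 635–538.8 Ma: the Ediacaran.
The fourth oldest is F at 507.9 Ma; separation = |579 − 507.9| = 71.1 Myr.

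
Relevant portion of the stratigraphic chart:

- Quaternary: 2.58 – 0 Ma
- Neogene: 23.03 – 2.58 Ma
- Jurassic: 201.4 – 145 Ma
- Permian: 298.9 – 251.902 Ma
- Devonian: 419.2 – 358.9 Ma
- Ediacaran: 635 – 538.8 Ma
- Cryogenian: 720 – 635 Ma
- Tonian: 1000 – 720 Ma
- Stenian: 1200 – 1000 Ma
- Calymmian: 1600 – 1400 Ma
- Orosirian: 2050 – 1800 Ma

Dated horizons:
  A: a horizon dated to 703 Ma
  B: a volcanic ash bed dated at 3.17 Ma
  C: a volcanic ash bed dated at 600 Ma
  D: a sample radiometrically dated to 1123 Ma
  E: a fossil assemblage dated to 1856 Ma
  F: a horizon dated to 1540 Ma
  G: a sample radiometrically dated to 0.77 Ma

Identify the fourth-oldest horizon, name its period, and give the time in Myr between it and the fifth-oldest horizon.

Larger Ma means older, so oldest first: E 1856 > F 1540 > D 1123 > A 703 > C 600 > B 3.17 > G 0.77.
Counting 4 along gives A (703 Ma); the excerpt puts that inside the Cryogenian, 720–635 Ma.
Next in line is C (600 Ma), and 703 − 600 = 103 Myr.

A, in the Cryogenian; 103 million years to C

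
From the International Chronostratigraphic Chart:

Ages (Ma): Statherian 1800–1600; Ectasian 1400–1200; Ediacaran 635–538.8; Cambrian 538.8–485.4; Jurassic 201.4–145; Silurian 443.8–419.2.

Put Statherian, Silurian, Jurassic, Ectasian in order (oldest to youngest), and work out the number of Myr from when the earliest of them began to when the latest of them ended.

From the excerpt: Statherian 1800–1600; Silurian 443.8–419.2; Jurassic 201.4–145; Ectasian 1400–1200 (Ma).
Larger Ma is earlier, so the oldest is Statherian and the youngest is Jurassic; oldest to youngest: Statherian, Ectasian, Silurian, Jurassic.
Oldest start 1800 minus youngest end 145 gives 1655 Myr overall.

Statherian → Ectasian → Silurian → Jurassic; total span 1655 Myr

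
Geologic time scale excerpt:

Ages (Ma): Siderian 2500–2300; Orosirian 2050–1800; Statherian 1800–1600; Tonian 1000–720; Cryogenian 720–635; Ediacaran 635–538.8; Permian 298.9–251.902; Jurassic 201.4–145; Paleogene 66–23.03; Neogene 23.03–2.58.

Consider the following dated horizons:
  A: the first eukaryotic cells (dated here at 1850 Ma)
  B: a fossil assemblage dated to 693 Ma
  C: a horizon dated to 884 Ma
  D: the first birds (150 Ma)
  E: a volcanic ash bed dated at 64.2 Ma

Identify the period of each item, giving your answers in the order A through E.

A: 1850 Ma lies in 2050–1800 Ma, so Orosirian.
B: 693 Ma lies in 720–635 Ma, so Cryogenian.
C: 884 Ma lies in 1000–720 Ma, so Tonian.
D: 150 Ma lies in 201.4–145 Ma, so Jurassic.
E: 64.2 Ma lies in 66–23.03 Ma, so Paleogene.

A — Orosirian; B — Cryogenian; C — Tonian; D — Jurassic; E — Paleogene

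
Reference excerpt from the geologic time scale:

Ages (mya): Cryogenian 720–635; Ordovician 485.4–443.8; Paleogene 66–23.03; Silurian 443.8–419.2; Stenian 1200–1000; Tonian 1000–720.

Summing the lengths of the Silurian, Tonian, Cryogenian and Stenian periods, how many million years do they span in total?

Duration is start − end for each: (443.8 − 419.2) + (1000 − 720) + (720 − 635) + (1200 − 1000).
That is 24.6 + 280 + 85 + 200, which totals 589.6 million years.

589.6 million years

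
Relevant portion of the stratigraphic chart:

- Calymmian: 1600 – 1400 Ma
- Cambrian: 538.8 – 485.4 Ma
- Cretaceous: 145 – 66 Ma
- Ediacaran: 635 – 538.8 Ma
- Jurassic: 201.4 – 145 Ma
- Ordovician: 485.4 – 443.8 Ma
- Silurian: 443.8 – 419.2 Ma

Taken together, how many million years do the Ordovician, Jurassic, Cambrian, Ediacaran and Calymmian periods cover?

447.6 million years

Duration is start − end for each: (485.4 − 443.8) + (201.4 − 145) + (538.8 − 485.4) + (635 − 538.8) + (1600 − 1400).
That is 41.6 + 56.4 + 53.4 + 96.2 + 200, which totals 447.6 million years.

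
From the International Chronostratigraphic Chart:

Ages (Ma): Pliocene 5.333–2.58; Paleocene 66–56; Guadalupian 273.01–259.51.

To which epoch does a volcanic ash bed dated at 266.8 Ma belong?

Guadalupian

266.8 Ma lies between 273.01 and 259.51 Ma, so it falls in the Guadalupian.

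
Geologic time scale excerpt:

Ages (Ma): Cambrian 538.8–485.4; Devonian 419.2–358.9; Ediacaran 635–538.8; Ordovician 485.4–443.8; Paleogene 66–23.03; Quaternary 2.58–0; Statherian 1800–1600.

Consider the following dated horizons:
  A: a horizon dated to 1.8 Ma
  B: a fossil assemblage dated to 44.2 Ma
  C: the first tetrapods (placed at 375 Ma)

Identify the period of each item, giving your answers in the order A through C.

A — Quaternary; B — Paleogene; C — Devonian

A: 1.8 Ma lies in 2.58–0 Ma, so Quaternary.
B: 44.2 Ma lies in 66–23.03 Ma, so Paleogene.
C: 375 Ma lies in 419.2–358.9 Ma, so Devonian.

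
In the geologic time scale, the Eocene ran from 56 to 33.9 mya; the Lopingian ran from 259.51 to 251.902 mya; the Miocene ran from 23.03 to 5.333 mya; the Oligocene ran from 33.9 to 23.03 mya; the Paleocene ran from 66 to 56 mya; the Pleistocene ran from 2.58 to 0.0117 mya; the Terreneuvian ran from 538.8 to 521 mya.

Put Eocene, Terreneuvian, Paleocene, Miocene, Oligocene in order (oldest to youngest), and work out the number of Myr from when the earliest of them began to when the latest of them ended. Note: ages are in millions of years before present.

Terreneuvian → Paleocene → Eocene → Oligocene → Miocene; total span 533.467 Myr

Start ages (Ma): Terreneuvian 538.8, Paleocene 66, Eocene 56, Oligocene 33.9, Miocene 23.03.
Ordered oldest to youngest: Terreneuvian, Paleocene, Eocene, Oligocene, Miocene.
Span = 538.8 − 5.333 = 533.467 Myr.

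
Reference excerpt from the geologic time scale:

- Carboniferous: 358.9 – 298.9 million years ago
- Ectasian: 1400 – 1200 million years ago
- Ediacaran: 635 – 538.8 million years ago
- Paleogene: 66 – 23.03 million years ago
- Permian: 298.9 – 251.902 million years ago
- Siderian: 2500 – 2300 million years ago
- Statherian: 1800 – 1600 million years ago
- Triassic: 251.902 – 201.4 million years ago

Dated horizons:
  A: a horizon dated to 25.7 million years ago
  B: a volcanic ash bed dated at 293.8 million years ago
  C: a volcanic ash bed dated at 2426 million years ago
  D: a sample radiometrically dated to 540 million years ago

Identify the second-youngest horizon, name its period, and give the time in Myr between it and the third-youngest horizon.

B, in the Permian; 246.2 million years to D

Sorted youngest-first by Ma: A (25.7), B (293.8), D (540), C (2426).
The second youngest is B at 293.8 Ma, which lies in 298.9–251.902 Ma: the Permian.
The third youngest is D at 540 Ma; separation = |293.8 − 540| = 246.2 Myr.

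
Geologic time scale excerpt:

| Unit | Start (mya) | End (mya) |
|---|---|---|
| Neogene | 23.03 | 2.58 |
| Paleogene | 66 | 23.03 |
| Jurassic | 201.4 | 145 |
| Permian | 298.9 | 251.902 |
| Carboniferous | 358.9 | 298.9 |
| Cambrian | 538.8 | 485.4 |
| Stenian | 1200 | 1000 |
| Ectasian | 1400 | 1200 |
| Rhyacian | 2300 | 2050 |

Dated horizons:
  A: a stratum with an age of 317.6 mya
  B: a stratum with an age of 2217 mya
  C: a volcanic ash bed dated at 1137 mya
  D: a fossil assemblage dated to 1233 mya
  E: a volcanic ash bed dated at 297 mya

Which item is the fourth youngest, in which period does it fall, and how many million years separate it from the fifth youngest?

Smaller Ma means younger, so youngest first: E 297 < A 317.6 < C 1137 < D 1233 < B 2217.
Counting 4 along gives D (1233 Ma); the excerpt puts that inside the Ectasian, 1400–1200 Ma.
Next in line is B (2217 Ma), and 2217 − 1233 = 984 Myr.

D, in the Ectasian; 984 million years to B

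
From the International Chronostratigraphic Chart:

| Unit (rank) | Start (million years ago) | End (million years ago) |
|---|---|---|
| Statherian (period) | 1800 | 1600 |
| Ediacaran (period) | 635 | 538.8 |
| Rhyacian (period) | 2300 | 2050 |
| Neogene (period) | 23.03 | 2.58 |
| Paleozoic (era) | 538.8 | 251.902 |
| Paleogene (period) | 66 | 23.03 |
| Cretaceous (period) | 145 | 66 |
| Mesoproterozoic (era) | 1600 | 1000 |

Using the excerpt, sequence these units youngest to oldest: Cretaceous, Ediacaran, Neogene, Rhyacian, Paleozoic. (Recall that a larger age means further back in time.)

Neogene, then Cretaceous, then Paleozoic, then Ediacaran, then Rhyacian

The oldest of these is Rhyacian (starts 2300 Ma) and the youngest is Neogene (ends 2.58 Ma).
In between, by decreasing start age: Ediacaran (635), Paleozoic (538.8), Cretaceous (145).
Listing youngest first means reversing that sequence.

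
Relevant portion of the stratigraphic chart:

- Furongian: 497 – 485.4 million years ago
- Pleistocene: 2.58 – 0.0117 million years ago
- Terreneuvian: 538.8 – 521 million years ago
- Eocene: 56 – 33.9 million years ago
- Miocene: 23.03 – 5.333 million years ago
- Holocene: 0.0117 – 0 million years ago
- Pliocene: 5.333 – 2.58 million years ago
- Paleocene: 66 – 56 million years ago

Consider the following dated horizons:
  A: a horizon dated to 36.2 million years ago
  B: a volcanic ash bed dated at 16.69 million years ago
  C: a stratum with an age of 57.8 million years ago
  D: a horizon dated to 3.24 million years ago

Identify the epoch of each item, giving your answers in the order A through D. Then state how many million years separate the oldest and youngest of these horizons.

Match each age against the start–end ranges in the excerpt: A = 36.2 Ma → Eocene (56–33.9); B = 16.69 Ma → Miocene (23.03–5.333); C = 57.8 Ma → Paleocene (66–56); D = 3.24 Ma → Pliocene (5.333–2.58).
The largest age is 57.8 Ma and the smallest is 3.24 Ma; their difference is 54.56 Myr.

A — Eocene; B — Miocene; C — Paleocene; D — Pliocene; span 54.56 million years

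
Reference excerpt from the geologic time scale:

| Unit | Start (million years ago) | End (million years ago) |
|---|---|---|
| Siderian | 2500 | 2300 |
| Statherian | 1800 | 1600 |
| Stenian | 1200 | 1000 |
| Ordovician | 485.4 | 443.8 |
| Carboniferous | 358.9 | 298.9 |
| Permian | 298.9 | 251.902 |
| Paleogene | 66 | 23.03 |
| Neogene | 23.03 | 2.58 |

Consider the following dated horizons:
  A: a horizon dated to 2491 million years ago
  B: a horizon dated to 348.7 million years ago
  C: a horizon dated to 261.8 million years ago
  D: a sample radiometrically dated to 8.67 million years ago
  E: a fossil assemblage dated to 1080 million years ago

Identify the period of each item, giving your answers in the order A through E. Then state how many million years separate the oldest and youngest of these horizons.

A — Siderian; B — Carboniferous; C — Permian; D — Neogene; E — Stenian; span 2482.33 million years

Match each age against the start–end ranges in the excerpt: A = 2491 Ma → Siderian (2500–2300); B = 348.7 Ma → Carboniferous (358.9–298.9); C = 261.8 Ma → Permian (298.9–251.902); D = 8.67 Ma → Neogene (23.03–2.58); E = 1080 Ma → Stenian (1200–1000).
The largest age is 2491 Ma and the smallest is 8.67 Ma; their difference is 2482.33 Myr.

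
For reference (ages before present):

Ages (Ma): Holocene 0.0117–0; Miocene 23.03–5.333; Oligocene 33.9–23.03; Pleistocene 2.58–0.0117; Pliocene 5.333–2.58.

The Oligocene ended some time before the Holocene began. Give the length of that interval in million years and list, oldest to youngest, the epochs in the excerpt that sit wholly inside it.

The Oligocene closes at 23.03 Ma and the Holocene opens at 0.0117 Ma, so the interval is 23.03 − 0.0117 = 23.0183 Myr.
An epoch fits inside if it starts at or after 23.03 Ma and ends at or before 0.0117 Ma; oldest first that gives Miocene, Pliocene, Pleistocene.

23.0183 million years; Miocene, Pliocene, Pleistocene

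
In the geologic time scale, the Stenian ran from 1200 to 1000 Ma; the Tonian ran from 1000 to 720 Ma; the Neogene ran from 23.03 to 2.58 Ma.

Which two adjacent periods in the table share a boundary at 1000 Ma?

Stenian and Tonian

The Stenian ends at 1000 Ma and the Tonian begins at 1000 Ma, so they share that boundary.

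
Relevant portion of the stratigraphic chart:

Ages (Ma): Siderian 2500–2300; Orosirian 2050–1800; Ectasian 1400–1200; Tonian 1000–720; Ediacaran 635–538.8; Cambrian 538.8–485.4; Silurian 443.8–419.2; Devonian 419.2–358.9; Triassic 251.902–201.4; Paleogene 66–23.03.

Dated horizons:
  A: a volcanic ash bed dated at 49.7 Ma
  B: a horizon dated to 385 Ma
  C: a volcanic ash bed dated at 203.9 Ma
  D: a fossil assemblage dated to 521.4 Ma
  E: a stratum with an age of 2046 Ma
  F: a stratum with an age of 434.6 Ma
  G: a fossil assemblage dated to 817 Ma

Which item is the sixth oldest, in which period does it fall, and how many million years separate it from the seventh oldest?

Sorted oldest-first by Ma: E (2046), G (817), D (521.4), F (434.6), B (385), C (203.9), A (49.7).
The sixth oldest is C at 203.9 Ma, which lies in 251.902–201.4 Ma: the Triassic.
The seventh oldest is A at 49.7 Ma; separation = |203.9 − 49.7| = 154.2 Myr.

C, in the Triassic; 154.2 million years to A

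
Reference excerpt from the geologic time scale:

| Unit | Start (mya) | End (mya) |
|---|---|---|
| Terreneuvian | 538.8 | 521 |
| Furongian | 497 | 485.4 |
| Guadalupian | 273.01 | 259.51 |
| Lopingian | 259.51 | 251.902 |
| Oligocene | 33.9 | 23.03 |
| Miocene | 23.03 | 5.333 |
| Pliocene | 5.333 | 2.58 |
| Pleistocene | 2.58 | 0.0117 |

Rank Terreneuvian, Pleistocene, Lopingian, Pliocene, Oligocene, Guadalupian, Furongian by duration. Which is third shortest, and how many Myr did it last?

Lopingian, 7.608 million years

Start − end for each: Terreneuvian 538.8 − 521 = 17.8; Pleistocene 2.58 − 0.0117 = 2.5683; Lopingian 259.51 − 251.902 = 7.608; Pliocene 5.333 − 2.58 = 2.753; Oligocene 33.9 − 23.03 = 10.87; Guadalupian 273.01 − 259.51 = 13.5; Furongian 497 − 485.4 = 11.6.
Ranking these from shortest: Pleistocene < Pliocene < Lopingian < Oligocene < Furongian < Guadalupian < Terreneuvian.
Position 3 in that ranking is Lopingian, which lasted 7.608 Myr.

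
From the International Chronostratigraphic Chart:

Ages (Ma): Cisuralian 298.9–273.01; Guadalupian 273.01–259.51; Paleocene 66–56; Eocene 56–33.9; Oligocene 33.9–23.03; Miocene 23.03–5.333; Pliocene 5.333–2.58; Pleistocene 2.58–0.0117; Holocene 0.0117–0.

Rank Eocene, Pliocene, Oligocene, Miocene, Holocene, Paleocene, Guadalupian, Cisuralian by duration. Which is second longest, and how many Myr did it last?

Eocene, 22.1 million years

Start − end for each: Eocene 56 − 33.9 = 22.1; Pliocene 5.333 − 2.58 = 2.753; Oligocene 33.9 − 23.03 = 10.87; Miocene 23.03 − 5.333 = 17.697; Holocene 0.0117 − 0 = 0.0117; Paleocene 66 − 56 = 10; Guadalupian 273.01 − 259.51 = 13.5; Cisuralian 298.9 − 273.01 = 25.89.
Ranking these from longest: Cisuralian > Eocene > Miocene > Guadalupian > Oligocene > Paleocene > Pliocene > Holocene.
Position 2 in that ranking is Eocene, which lasted 22.1 Myr.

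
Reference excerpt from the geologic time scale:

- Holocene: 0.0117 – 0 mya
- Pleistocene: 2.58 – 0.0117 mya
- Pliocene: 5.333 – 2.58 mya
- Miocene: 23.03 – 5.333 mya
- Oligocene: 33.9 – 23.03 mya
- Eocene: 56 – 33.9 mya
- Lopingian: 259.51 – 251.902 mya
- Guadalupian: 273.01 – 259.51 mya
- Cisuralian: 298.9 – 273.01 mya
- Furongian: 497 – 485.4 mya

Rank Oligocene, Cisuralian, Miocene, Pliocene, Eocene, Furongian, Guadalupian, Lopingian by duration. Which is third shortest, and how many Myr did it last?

Oligocene, 10.87 million years

Start − end for each: Oligocene 33.9 − 23.03 = 10.87; Cisuralian 298.9 − 273.01 = 25.89; Miocene 23.03 − 5.333 = 17.697; Pliocene 5.333 − 2.58 = 2.753; Eocene 56 − 33.9 = 22.1; Furongian 497 − 485.4 = 11.6; Guadalupian 273.01 − 259.51 = 13.5; Lopingian 259.51 − 251.902 = 7.608.
Ranking these from shortest: Pliocene < Lopingian < Oligocene < Furongian < Guadalupian < Miocene < Eocene < Cisuralian.
Position 3 in that ranking is Oligocene, which lasted 10.87 Myr.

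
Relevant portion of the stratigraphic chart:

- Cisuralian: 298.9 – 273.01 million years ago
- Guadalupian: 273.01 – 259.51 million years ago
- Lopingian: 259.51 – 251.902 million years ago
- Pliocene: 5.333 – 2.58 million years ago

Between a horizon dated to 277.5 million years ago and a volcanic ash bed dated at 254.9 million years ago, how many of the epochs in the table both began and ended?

277.5 Ma sits inside the Cisuralian (298.9–273.01) and 254.9 Ma inside the Lopingian (259.51–251.902); neither of those is wholly between the two dates.
The listed epochs lying completely between them are Guadalupian — 1 in all.

1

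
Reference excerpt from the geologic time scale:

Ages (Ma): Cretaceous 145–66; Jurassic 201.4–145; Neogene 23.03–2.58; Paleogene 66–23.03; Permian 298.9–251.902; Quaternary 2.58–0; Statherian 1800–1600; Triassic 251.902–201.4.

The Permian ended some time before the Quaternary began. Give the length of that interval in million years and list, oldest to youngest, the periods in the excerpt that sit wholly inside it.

249.322 million years; Triassic, Jurassic, Cretaceous, Paleogene, Neogene

The Permian closes at 251.902 Ma and the Quaternary opens at 2.58 Ma, so the interval is 251.902 − 2.58 = 249.322 Myr.
A period fits inside if it starts at or after 251.902 Ma and ends at or before 2.58 Ma; oldest first that gives Triassic, Jurassic, Cretaceous, Paleogene, Neogene.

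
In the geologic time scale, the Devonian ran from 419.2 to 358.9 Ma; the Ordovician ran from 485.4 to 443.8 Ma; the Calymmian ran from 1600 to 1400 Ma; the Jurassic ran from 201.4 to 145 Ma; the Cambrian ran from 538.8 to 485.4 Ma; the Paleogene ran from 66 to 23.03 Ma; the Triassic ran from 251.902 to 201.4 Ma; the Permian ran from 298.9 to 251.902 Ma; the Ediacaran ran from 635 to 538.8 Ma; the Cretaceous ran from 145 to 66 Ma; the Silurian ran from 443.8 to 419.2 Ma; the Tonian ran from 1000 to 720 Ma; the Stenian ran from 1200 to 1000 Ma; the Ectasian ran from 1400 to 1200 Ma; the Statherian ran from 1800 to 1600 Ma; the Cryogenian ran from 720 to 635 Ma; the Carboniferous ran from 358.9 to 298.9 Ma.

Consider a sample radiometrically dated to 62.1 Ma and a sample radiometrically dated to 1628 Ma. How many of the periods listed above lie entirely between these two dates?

The older date is 1628 Ma and the younger is 62.1 Ma.
Periods with start < 1628 and end > 62.1 Ma: Calymmian (1600–1400), Ectasian (1400–1200), Stenian (1200–1000), Tonian (1000–720), Cryogenian (720–635), Ediacaran (635–538.8), Cambrian (538.8–485.4), Ordovician (485.4–443.8), Silurian (443.8–419.2), Devonian (419.2–358.9), Carboniferous (358.9–298.9), Permian (298.9–251.902), Triassic (251.902–201.4), Jurassic (201.4–145), Cretaceous (145–66).
That is 15 complete periods.

15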